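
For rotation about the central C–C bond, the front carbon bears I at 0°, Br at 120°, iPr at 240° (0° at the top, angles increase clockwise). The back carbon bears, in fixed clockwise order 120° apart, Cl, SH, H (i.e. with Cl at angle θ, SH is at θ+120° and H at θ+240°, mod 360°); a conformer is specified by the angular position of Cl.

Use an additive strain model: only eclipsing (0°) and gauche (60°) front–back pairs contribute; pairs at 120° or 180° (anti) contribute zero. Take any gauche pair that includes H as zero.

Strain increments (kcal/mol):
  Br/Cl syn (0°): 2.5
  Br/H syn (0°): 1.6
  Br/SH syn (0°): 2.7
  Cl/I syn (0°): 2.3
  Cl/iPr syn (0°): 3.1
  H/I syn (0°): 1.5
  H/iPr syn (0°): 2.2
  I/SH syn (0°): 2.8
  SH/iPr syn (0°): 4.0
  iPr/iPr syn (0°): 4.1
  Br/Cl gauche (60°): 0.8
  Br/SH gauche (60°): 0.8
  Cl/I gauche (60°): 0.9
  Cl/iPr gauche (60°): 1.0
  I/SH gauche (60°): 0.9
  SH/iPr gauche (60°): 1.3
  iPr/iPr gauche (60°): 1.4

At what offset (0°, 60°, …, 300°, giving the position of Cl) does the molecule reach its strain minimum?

Cl at 0° (eclipsed): I–Cl eclipsed, Br–SH eclipsed, iPr–H eclipsed; 2.3 + 2.7 + 2.2 = 7.2 kcal/mol.
Cl at 60° (staggered): I–Cl gauche, Br–Cl gauche, Br–SH gauche, iPr–SH gauche; 0.9 + 0.8 + 0.8 + 1.3 = 3.8 kcal/mol.
Cl at 120° (eclipsed): I–H eclipsed, Br–Cl eclipsed, iPr–SH eclipsed; 1.5 + 2.5 + 4.0 = 8.0 kcal/mol.
Cl at 180° (staggered): I–SH gauche, Br–Cl gauche, iPr–Cl gauche, iPr–SH gauche; 0.9 + 0.8 + 1.0 + 1.3 = 4.0 kcal/mol.
Cl at 240° (eclipsed): I–SH eclipsed, Br–H eclipsed, iPr–Cl eclipsed; 2.8 + 1.6 + 3.1 = 7.5 kcal/mol.
Cl at 300° (staggered): I–Cl gauche, I–SH gauche, Br–SH gauche, iPr–Cl gauche; 0.9 + 0.9 + 0.8 + 1.0 = 3.6 kcal/mol.
The minimum (3.6 kcal/mol) occurs with Cl at 300°.

300°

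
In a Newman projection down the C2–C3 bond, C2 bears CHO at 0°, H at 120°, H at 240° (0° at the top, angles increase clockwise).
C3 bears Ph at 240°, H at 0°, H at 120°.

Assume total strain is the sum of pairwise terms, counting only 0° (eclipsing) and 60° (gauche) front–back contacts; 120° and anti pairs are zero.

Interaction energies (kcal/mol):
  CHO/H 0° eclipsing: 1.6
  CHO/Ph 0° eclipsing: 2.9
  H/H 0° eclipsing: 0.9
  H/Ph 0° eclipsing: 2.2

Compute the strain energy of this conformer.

4.7 kcal/mol

This conformer (eclipsed): CHO–H eclipsed, H–H eclipsed, H–Ph eclipsed; 1.6 + 0.9 + 2.2 = 4.7 kcal/mol.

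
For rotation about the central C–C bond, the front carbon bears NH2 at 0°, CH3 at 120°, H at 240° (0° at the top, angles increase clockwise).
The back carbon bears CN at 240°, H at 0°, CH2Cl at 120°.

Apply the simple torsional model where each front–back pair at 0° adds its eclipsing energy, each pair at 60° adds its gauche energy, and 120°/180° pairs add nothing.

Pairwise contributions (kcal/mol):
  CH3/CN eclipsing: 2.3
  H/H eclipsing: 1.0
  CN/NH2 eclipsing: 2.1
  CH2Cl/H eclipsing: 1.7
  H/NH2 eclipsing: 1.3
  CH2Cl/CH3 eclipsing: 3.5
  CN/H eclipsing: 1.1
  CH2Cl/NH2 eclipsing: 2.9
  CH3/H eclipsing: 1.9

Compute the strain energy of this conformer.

This conformer is eclipsed. NH2 at 0° is eclipsed with H at 0° (1.3); CH3 at 120° is eclipsed with CH2Cl at 120° (3.5); H at 240° is eclipsed with CN at 240° (1.1). Total 5.9 kcal/mol.

5.9 kcal/mol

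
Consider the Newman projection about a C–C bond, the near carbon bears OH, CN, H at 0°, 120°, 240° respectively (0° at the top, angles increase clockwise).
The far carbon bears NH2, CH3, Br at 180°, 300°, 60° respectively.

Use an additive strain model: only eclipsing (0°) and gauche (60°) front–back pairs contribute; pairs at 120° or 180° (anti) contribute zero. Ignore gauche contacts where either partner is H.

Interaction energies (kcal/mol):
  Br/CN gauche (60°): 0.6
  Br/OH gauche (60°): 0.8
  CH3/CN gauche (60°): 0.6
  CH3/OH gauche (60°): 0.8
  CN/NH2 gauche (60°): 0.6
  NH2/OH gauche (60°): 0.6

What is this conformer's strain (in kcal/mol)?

This conformer (staggered): OH–CH3 gauche, OH–Br gauche, CN–NH2 gauche, CN–Br gauche; 0.8 + 0.8 + 0.6 + 0.6 = 2.8 kcal/mol.

2.8 kcal/mol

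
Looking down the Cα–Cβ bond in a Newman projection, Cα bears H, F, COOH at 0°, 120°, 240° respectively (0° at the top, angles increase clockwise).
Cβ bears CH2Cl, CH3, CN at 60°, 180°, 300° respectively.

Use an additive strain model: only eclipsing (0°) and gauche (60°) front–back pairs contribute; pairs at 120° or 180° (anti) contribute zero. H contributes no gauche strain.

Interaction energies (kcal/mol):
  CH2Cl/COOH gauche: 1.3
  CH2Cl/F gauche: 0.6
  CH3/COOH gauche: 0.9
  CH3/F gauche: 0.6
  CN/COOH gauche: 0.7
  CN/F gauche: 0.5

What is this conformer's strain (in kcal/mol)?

2.8 kcal/mol

This conformer (staggered): F–CH2Cl gauche, F–CH3 gauche, COOH–CH3 gauche, COOH–CN gauche; 0.6 + 0.6 + 0.9 + 0.7 = 2.8 kcal/mol.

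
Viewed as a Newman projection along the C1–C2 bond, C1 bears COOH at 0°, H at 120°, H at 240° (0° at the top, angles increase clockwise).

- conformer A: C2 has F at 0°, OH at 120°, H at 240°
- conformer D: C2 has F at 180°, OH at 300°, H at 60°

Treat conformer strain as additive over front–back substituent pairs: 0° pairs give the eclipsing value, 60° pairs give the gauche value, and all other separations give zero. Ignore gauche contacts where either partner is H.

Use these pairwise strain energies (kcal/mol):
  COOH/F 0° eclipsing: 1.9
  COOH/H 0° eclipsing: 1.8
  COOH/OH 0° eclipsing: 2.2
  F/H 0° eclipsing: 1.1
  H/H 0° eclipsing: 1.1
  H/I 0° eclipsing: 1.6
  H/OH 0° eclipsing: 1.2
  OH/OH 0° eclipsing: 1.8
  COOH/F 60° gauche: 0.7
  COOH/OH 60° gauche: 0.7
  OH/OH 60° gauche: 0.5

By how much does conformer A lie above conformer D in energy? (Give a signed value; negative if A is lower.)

+3.5 kcal/mol

A (eclipsed): COOH–F eclipsed, H–OH eclipsed, H–H eclipsed; 1.9 + 1.2 + 1.1 = 4.2 kcal/mol.
D (staggered): COOH–OH gauche; 0.7 = 0.7 kcal/mol.
E(A) − E(D) = 4.2 − 0.7 = +3.5 kcal/mol.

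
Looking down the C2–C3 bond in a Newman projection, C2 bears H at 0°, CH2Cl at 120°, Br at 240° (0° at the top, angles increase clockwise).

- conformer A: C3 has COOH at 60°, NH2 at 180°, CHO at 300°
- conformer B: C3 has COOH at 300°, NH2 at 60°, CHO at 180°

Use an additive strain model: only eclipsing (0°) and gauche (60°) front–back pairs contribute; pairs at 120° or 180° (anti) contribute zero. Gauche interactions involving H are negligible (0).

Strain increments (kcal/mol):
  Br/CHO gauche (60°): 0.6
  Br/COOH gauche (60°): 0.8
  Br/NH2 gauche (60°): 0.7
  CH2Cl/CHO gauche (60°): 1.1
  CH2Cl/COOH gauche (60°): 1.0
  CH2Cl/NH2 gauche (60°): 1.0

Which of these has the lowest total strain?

A (staggered): CH2Cl(120°)/COOH(60°) gauche 1.0; CH2Cl(120°)/NH2(180°) gauche 1.0; Br(240°)/NH2(180°) gauche 0.7; Br(240°)/CHO(300°) gauche 0.6 → 3.3 kcal/mol.
B (staggered): CH2Cl(120°)/NH2(60°) gauche 1.0; CH2Cl(120°)/CHO(180°) gauche 1.1; Br(240°)/COOH(300°) gauche 0.8; Br(240°)/CHO(180°) gauche 0.6 → 3.5 kcal/mol.
A has the lowest total (3.3 kcal/mol).

A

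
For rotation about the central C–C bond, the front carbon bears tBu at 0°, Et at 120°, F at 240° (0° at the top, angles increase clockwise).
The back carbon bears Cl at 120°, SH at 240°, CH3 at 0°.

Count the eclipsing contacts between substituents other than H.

Non-H eclipsing pairs: tBu(0°)/CH3(0°); Et(120°)/Cl(120°); F(240°)/SH(240°) — 3 interactions.

3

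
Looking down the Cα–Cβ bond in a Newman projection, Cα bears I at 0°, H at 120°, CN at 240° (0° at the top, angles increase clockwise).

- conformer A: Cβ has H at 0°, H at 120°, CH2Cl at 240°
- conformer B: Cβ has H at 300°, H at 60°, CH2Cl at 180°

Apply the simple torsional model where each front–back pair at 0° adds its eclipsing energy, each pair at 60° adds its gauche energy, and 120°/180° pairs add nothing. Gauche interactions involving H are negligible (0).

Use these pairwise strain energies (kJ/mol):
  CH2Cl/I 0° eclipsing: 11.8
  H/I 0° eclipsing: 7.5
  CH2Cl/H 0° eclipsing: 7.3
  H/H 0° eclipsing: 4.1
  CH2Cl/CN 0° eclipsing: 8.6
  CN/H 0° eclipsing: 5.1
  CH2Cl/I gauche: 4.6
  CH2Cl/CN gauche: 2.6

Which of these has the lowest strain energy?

B

A (eclipsed): I(0°)/H(0°) eclipsed 7.5; H(120°)/H(120°) eclipsed 4.1; CN(240°)/CH2Cl(240°) eclipsed 8.6 → 20.2 kJ/mol.
B (staggered): CN(240°)/CH2Cl(180°) gauche 2.6 → 2.6 kJ/mol.
B has the lowest total (2.6 kJ/mol).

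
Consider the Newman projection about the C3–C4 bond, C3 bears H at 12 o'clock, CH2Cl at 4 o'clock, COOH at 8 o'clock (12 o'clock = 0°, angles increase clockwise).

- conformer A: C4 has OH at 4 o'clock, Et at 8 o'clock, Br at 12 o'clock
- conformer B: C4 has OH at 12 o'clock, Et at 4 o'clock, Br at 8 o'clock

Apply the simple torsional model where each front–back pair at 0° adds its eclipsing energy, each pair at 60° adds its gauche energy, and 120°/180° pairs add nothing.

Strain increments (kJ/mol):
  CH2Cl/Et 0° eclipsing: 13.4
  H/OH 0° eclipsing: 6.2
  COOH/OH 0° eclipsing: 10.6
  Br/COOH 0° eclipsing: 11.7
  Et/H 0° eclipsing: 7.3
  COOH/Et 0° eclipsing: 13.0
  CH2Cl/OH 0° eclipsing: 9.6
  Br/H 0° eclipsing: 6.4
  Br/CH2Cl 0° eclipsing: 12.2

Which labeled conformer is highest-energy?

A is eclipsed. H at 0° is eclipsed with Br at 0° (6.4); CH2Cl at 120° is eclipsed with OH at 120° (9.6); COOH at 240° is eclipsed with Et at 240° (13.0). Total 29.0 kJ/mol.
B is eclipsed. H at 0° is eclipsed with OH at 0° (6.2); CH2Cl at 120° is eclipsed with Et at 120° (13.4); COOH at 240° is eclipsed with Br at 240° (11.7). Total 31.3 kJ/mol.
B has the highest total (31.3 kJ/mol).

B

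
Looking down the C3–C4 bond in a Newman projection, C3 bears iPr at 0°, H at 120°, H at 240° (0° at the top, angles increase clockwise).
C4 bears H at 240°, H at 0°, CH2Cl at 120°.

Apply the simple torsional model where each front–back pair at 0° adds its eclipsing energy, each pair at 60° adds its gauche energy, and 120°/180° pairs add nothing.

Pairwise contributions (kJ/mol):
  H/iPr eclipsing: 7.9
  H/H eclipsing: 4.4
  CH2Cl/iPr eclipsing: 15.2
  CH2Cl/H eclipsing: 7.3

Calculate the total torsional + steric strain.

This conformer (eclipsed): iPr–H eclipsed, H–CH2Cl eclipsed, H–H eclipsed; 7.9 + 7.3 + 4.4 = 19.6 kJ/mol.

19.6 kJ/mol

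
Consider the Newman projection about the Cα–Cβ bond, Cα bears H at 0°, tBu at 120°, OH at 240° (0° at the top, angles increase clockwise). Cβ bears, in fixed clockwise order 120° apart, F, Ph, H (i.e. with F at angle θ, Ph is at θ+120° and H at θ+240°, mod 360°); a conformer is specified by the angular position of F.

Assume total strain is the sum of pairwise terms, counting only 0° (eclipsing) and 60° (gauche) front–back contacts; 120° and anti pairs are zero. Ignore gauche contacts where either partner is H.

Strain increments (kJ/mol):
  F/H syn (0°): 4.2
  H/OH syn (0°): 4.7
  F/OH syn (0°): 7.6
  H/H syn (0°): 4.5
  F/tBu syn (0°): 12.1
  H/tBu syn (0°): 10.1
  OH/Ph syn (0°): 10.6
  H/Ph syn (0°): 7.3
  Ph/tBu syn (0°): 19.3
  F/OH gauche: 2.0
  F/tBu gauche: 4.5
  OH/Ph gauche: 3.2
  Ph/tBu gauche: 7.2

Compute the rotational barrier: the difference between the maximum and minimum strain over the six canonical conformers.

19.0 kJ/mol

F at 0° is eclipsed. H at 0° is eclipsed with F at 0° (4.2); tBu at 120° is eclipsed with Ph at 120° (19.3); OH at 240° is eclipsed with H at 240° (4.7). Total 28.2 kJ/mol.
F at 60° is staggered. tBu at 120° is gauche with F at 60° (4.5); tBu at 120° is gauche with Ph at 180° (7.2); OH at 240° is gauche with Ph at 180° (3.2). Total 14.9 kJ/mol.
F at 120° is eclipsed. H at 0° is eclipsed with H at 0° (4.5); tBu at 120° is eclipsed with F at 120° (12.1); OH at 240° is eclipsed with Ph at 240° (10.6). Total 27.2 kJ/mol.
F at 180° is staggered. tBu at 120° is gauche with F at 180° (4.5); OH at 240° is gauche with F at 180° (2.0); OH at 240° is gauche with Ph at 300° (3.2). Total 9.7 kJ/mol.
F at 240° is eclipsed. H at 0° is eclipsed with Ph at 0° (7.3); tBu at 120° is eclipsed with H at 120° (10.1); OH at 240° is eclipsed with F at 240° (7.6). Total 25.0 kJ/mol.
F at 300° is staggered. tBu at 120° is gauche with Ph at 60° (7.2); OH at 240° is gauche with F at 300° (2.0). Total 9.2 kJ/mol.
Max at 0° (28.2 kJ/mol), min at 300° (9.2 kJ/mol); barrier = 19.0 kJ/mol.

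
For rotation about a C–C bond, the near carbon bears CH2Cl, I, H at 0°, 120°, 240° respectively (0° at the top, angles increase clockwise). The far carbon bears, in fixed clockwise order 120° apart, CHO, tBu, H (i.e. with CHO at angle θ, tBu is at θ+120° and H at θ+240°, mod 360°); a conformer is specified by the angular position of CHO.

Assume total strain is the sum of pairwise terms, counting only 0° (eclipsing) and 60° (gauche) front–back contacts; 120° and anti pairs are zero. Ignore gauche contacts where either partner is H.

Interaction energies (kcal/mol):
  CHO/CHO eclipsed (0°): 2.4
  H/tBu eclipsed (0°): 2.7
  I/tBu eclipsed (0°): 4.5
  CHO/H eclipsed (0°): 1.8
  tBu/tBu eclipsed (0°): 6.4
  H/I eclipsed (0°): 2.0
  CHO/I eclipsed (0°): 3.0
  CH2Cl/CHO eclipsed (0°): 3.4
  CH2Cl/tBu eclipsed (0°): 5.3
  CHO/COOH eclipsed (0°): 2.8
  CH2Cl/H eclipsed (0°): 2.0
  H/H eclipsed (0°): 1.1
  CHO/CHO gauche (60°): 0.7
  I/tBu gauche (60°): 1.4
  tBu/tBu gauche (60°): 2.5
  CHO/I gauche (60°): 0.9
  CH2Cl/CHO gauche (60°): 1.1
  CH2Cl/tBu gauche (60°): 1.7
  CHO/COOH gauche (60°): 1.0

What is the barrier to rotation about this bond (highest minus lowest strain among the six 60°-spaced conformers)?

CHO at 0° is eclipsed. CH2Cl at 0° is eclipsed with CHO at 0° (3.4); I at 120° is eclipsed with tBu at 120° (4.5); H at 240° is eclipsed with H at 240° (1.1). Total 9.0 kcal/mol.
CHO at 60° is staggered. CH2Cl at 0° is gauche with CHO at 60° (1.1); I at 120° is gauche with CHO at 60° (0.9); I at 120° is gauche with tBu at 180° (1.4). Total 3.4 kcal/mol.
CHO at 120° is eclipsed. CH2Cl at 0° is eclipsed with H at 0° (2.0); I at 120° is eclipsed with CHO at 120° (3.0); H at 240° is eclipsed with tBu at 240° (2.7). Total 7.7 kcal/mol.
CHO at 180° is staggered. CH2Cl at 0° is gauche with tBu at 300° (1.7); I at 120° is gauche with CHO at 180° (0.9). Total 2.6 kcal/mol.
CHO at 240° is eclipsed. CH2Cl at 0° is eclipsed with tBu at 0° (5.3); I at 120° is eclipsed with H at 120° (2.0); H at 240° is eclipsed with CHO at 240° (1.8). Total 9.1 kcal/mol.
CHO at 300° is staggered. CH2Cl at 0° is gauche with CHO at 300° (1.1); CH2Cl at 0° is gauche with tBu at 60° (1.7); I at 120° is gauche with tBu at 60° (1.4). Total 4.2 kcal/mol.
Max at 240° (9.1 kcal/mol), min at 180° (2.6 kcal/mol); barrier = 6.5 kcal/mol.

6.5 kcal/mol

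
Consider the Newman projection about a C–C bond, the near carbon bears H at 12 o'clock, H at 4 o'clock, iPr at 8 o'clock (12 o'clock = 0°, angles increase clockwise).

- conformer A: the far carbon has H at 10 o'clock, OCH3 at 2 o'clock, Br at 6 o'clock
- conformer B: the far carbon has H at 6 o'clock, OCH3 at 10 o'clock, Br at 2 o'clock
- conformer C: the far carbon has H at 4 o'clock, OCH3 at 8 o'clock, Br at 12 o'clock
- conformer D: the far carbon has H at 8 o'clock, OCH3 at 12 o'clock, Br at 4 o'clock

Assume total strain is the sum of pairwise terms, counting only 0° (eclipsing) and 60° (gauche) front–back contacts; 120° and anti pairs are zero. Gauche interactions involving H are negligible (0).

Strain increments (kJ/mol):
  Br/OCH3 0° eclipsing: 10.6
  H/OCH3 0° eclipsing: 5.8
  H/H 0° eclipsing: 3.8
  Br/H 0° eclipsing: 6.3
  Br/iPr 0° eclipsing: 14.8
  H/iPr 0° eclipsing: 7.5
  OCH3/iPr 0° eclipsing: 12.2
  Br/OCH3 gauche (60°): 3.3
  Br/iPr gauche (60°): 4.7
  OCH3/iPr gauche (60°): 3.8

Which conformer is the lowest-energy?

B

A (staggered): iPr–Br gauche; 4.7 = 4.7 kJ/mol.
B (staggered): iPr–OCH3 gauche; 3.8 = 3.8 kJ/mol.
C (eclipsed): H–Br eclipsed, H–H eclipsed, iPr–OCH3 eclipsed; 6.3 + 3.8 + 12.2 = 22.3 kJ/mol.
D (eclipsed): H–OCH3 eclipsed, H–Br eclipsed, iPr–H eclipsed; 5.8 + 6.3 + 7.5 = 19.6 kJ/mol.
B has the lowest total (3.8 kJ/mol).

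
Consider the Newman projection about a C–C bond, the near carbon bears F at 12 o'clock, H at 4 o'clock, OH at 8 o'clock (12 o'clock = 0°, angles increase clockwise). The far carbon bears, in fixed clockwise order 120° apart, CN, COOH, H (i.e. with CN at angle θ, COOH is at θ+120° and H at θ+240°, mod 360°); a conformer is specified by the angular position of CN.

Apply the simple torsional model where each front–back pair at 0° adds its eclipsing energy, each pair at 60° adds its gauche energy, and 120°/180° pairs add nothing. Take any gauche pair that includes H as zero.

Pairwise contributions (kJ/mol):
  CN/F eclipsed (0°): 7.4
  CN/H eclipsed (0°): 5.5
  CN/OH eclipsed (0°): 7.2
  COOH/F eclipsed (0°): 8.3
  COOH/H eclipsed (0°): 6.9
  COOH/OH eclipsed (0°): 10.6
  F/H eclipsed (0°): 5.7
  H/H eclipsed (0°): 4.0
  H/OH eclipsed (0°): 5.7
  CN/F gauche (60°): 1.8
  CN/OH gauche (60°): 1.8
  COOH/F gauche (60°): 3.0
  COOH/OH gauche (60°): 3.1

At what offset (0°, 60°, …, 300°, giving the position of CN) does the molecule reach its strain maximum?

120°

CN at 0° (eclipsed): F–CN eclipsed, H–COOH eclipsed, OH–H eclipsed; 7.4 + 6.9 + 5.7 = 20.0 kJ/mol.
CN at 60° (staggered): F–CN gauche, OH–COOH gauche; 1.8 + 3.1 = 4.9 kJ/mol.
CN at 120° (eclipsed): F–H eclipsed, H–CN eclipsed, OH–COOH eclipsed; 5.7 + 5.5 + 10.6 = 21.8 kJ/mol.
CN at 180° (staggered): F–COOH gauche, OH–CN gauche, OH–COOH gauche; 3.0 + 1.8 + 3.1 = 7.9 kJ/mol.
CN at 240° (eclipsed): F–COOH eclipsed, H–H eclipsed, OH–CN eclipsed; 8.3 + 4.0 + 7.2 = 19.5 kJ/mol.
CN at 300° (staggered): F–CN gauche, F–COOH gauche, OH–CN gauche; 1.8 + 3.0 + 1.8 = 6.6 kJ/mol.
The maximum (21.8 kJ/mol) occurs with CN at 120°.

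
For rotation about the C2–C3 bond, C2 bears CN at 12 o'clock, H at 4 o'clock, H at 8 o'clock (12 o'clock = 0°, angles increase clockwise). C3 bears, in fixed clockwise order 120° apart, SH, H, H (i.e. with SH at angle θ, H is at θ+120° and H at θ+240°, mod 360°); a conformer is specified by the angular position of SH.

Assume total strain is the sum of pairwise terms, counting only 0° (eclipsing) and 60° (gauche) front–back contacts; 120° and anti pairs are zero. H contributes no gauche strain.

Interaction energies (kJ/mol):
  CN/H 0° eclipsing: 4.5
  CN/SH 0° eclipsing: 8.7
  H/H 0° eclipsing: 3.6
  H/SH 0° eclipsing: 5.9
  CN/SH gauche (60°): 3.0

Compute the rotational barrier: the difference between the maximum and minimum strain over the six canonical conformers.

15.9 kJ/mol

SH at 0° (eclipsed): CN–SH eclipsed, H–H eclipsed, H–H eclipsed; 8.7 + 3.6 + 3.6 = 15.9 kJ/mol.
SH at 60° (staggered): CN–SH gauche; 3.0 = 3.0 kJ/mol.
SH at 120° (eclipsed): CN–H eclipsed, H–SH eclipsed, H–H eclipsed; 4.5 + 5.9 + 3.6 = 14.0 kJ/mol.
SH at 180° (staggered): no non-H gauche contacts → 0.0 kJ/mol.
SH at 240° (eclipsed): CN–H eclipsed, H–H eclipsed, H–SH eclipsed; 4.5 + 3.6 + 5.9 = 14.0 kJ/mol.
SH at 300° (staggered): CN–SH gauche; 3.0 = 3.0 kJ/mol.
Max at 0° (15.9 kJ/mol), min at 180° (0.0 kJ/mol); barrier = 15.9 kJ/mol.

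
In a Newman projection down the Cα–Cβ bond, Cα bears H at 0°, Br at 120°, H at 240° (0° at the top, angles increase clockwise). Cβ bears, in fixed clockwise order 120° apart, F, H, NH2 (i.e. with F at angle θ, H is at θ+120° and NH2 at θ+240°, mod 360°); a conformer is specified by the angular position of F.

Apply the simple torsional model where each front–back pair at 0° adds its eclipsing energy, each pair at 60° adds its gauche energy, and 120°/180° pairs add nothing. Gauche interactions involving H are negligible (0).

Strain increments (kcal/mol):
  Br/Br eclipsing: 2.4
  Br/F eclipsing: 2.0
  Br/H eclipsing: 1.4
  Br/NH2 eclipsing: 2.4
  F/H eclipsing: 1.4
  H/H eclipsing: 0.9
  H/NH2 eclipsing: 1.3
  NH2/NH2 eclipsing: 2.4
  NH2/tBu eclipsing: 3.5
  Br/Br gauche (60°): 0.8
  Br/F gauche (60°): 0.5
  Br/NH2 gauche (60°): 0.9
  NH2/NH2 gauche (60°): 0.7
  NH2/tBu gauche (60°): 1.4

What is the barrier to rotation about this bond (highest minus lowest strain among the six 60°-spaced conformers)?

4.2 kcal/mol

F at 0° (eclipsed): H(0°)/F(0°) eclipsed 1.4; Br(120°)/H(120°) eclipsed 1.4; H(240°)/NH2(240°) eclipsed 1.3 → 4.1 kcal/mol.
F at 60° (staggered): Br(120°)/F(60°) gauche 0.5 → 0.5 kcal/mol.
F at 120° (eclipsed): H(0°)/NH2(0°) eclipsed 1.3; Br(120°)/F(120°) eclipsed 2.0; H(240°)/H(240°) eclipsed 0.9 → 4.2 kcal/mol.
F at 180° (staggered): Br(120°)/F(180°) gauche 0.5; Br(120°)/NH2(60°) gauche 0.9 → 1.4 kcal/mol.
F at 240° (eclipsed): H(0°)/H(0°) eclipsed 0.9; Br(120°)/NH2(120°) eclipsed 2.4; H(240°)/F(240°) eclipsed 1.4 → 4.7 kcal/mol.
F at 300° (staggered): Br(120°)/NH2(180°) gauche 0.9 → 0.9 kcal/mol.
Max at 240° (4.7 kcal/mol), min at 60° (0.5 kcal/mol); barrier = 4.2 kcal/mol.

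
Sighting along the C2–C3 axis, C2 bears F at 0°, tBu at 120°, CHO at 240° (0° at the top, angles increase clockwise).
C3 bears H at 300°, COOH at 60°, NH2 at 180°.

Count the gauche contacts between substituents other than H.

Non-H gauche pairs: F(0°)/COOH(60°); tBu(120°)/COOH(60°); tBu(120°)/NH2(180°); CHO(240°)/NH2(180°) — 4 interactions.

4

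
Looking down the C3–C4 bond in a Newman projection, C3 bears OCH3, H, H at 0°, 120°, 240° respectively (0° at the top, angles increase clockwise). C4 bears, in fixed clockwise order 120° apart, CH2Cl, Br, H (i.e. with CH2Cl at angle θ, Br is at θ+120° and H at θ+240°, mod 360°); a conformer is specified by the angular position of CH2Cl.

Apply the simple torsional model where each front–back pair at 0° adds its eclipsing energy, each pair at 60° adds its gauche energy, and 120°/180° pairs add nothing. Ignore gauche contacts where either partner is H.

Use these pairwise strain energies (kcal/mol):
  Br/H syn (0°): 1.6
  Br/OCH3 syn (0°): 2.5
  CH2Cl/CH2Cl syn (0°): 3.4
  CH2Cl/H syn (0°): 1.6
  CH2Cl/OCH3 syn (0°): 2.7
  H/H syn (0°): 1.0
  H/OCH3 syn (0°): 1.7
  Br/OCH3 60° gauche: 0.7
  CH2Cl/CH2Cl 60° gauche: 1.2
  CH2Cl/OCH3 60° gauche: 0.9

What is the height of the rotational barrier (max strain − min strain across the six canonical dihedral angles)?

CH2Cl at 0° (eclipsed): OCH3(0°)/CH2Cl(0°) eclipsed 2.7; H(120°)/Br(120°) eclipsed 1.6; H(240°)/H(240°) eclipsed 1.0 → 5.3 kcal/mol.
CH2Cl at 60° (staggered): OCH3(0°)/CH2Cl(60°) gauche 0.9 → 0.9 kcal/mol.
CH2Cl at 120° (eclipsed): OCH3(0°)/H(0°) eclipsed 1.7; H(120°)/CH2Cl(120°) eclipsed 1.6; H(240°)/Br(240°) eclipsed 1.6 → 4.9 kcal/mol.
CH2Cl at 180° (staggered): OCH3(0°)/Br(300°) gauche 0.7 → 0.7 kcal/mol.
CH2Cl at 240° (eclipsed): OCH3(0°)/Br(0°) eclipsed 2.5; H(120°)/H(120°) eclipsed 1.0; H(240°)/CH2Cl(240°) eclipsed 1.6 → 5.1 kcal/mol.
CH2Cl at 300° (staggered): OCH3(0°)/CH2Cl(300°) gauche 0.9; OCH3(0°)/Br(60°) gauche 0.7 → 1.6 kcal/mol.
Max at 0° (5.3 kcal/mol), min at 180° (0.7 kcal/mol); barrier = 4.6 kcal/mol.

4.6 kcal/mol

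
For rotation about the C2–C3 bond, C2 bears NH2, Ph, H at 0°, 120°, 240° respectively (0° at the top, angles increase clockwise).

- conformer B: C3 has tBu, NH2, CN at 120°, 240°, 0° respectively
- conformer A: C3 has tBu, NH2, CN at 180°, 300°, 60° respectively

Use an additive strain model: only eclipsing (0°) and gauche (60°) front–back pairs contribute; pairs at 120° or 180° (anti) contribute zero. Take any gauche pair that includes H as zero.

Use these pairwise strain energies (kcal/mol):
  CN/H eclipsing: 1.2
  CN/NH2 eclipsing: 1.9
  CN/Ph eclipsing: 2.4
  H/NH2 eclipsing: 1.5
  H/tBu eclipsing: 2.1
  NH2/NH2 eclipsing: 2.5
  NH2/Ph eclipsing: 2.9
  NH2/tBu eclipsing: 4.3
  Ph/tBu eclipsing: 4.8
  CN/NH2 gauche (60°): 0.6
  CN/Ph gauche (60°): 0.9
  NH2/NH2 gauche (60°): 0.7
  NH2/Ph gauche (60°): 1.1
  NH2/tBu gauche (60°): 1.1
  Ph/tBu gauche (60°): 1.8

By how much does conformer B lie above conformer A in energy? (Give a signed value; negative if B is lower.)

B (eclipsed): NH2–CN eclipsed, Ph–tBu eclipsed, H–NH2 eclipsed; 1.9 + 4.8 + 1.5 = 8.2 kcal/mol.
A (staggered): NH2–NH2 gauche, NH2–CN gauche, Ph–tBu gauche, Ph–CN gauche; 0.7 + 0.6 + 1.8 + 0.9 = 4.0 kcal/mol.
E(B) − E(A) = 8.2 − 4.0 = +4.2 kcal/mol.

+4.2 kcal/mol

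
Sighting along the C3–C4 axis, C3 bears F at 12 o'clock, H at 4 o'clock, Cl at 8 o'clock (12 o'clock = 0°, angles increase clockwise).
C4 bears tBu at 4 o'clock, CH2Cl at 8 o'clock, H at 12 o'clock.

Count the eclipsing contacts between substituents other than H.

1

Non-H eclipsing pairs: Cl(240°)/CH2Cl(240°) — 1 interaction.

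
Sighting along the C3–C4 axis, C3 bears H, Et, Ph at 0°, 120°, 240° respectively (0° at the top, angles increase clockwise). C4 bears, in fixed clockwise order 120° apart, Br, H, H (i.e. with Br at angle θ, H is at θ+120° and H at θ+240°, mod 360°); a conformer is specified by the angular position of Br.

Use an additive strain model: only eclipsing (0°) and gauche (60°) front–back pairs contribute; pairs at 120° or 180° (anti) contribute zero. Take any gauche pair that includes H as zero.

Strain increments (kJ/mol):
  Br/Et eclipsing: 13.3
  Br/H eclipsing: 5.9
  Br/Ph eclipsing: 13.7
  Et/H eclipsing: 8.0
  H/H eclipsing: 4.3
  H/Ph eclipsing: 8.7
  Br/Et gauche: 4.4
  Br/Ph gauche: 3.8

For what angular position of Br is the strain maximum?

120°

Br at 0° (eclipsed): H–Br eclipsed, Et–H eclipsed, Ph–H eclipsed; 5.9 + 8.0 + 8.7 = 22.6 kJ/mol.
Br at 60° (staggered): Et–Br gauche; 4.4 = 4.4 kJ/mol.
Br at 120° (eclipsed): H–H eclipsed, Et–Br eclipsed, Ph–H eclipsed; 4.3 + 13.3 + 8.7 = 26.3 kJ/mol.
Br at 180° (staggered): Et–Br gauche, Ph–Br gauche; 4.4 + 3.8 = 8.2 kJ/mol.
Br at 240° (eclipsed): H–H eclipsed, Et–H eclipsed, Ph–Br eclipsed; 4.3 + 8.0 + 13.7 = 26.0 kJ/mol.
Br at 300° (staggered): Ph–Br gauche; 3.8 = 3.8 kJ/mol.
The maximum (26.3 kJ/mol) occurs with Br at 120°.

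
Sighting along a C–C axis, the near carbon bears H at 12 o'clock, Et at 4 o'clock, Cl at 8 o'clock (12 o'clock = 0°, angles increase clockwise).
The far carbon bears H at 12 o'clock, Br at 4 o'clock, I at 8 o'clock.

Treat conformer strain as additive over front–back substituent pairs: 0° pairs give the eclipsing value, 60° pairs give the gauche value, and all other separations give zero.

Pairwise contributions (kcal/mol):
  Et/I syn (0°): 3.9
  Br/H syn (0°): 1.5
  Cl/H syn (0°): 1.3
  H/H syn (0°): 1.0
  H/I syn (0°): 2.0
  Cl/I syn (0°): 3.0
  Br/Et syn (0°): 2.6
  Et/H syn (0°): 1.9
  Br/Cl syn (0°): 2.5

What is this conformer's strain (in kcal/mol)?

This conformer is eclipsed. H at 0° is eclipsed with H at 0° (1.0); Et at 120° is eclipsed with Br at 120° (2.6); Cl at 240° is eclipsed with I at 240° (3.0). Total 6.6 kcal/mol.

6.6 kcal/mol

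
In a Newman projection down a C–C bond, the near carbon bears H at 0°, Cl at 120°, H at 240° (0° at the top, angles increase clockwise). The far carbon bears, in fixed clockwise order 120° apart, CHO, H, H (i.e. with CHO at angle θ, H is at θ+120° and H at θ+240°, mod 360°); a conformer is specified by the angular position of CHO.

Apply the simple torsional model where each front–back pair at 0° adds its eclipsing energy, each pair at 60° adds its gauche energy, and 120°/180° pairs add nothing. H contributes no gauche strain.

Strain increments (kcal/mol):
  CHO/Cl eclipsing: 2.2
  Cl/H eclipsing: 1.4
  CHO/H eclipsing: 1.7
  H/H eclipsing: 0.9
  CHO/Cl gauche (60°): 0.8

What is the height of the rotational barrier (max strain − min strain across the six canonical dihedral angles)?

4.0 kcal/mol

CHO at 0° (eclipsed): H(0°)/CHO(0°) eclipsed 1.7; Cl(120°)/H(120°) eclipsed 1.4; H(240°)/H(240°) eclipsed 0.9 → 4.0 kcal/mol.
CHO at 60° (staggered): Cl(120°)/CHO(60°) gauche 0.8 → 0.8 kcal/mol.
CHO at 120° (eclipsed): H(0°)/H(0°) eclipsed 0.9; Cl(120°)/CHO(120°) eclipsed 2.2; H(240°)/H(240°) eclipsed 0.9 → 4.0 kcal/mol.
CHO at 180° (staggered): Cl(120°)/CHO(180°) gauche 0.8 → 0.8 kcal/mol.
CHO at 240° (eclipsed): H(0°)/H(0°) eclipsed 0.9; Cl(120°)/H(120°) eclipsed 1.4; H(240°)/CHO(240°) eclipsed 1.7 → 4.0 kcal/mol.
CHO at 300° (staggered): no non-H gauche contacts → 0.0 kcal/mol.
Max at 0° (4.0 kcal/mol), min at 300° (0.0 kcal/mol); barrier = 4.0 kcal/mol.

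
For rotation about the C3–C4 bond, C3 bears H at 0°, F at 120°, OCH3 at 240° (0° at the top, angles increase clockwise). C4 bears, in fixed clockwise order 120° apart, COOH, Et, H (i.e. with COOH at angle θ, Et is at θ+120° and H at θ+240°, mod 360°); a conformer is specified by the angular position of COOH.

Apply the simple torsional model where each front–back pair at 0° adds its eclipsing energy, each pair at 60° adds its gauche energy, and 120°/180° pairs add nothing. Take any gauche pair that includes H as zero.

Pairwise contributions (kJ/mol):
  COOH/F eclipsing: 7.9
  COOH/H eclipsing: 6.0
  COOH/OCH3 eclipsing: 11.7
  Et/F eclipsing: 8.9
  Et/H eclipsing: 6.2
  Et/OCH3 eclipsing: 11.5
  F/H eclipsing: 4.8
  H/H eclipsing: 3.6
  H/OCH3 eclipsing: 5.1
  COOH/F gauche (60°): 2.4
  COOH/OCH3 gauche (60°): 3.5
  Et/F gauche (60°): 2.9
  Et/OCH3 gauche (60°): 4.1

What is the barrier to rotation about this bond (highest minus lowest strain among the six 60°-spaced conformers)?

COOH at 0° (eclipsed): H–COOH eclipsed, F–Et eclipsed, OCH3–H eclipsed; 6.0 + 8.9 + 5.1 = 20.0 kJ/mol.
COOH at 60° (staggered): F–COOH gauche, F–Et gauche, OCH3–Et gauche; 2.4 + 2.9 + 4.1 = 9.4 kJ/mol.
COOH at 120° (eclipsed): H–H eclipsed, F–COOH eclipsed, OCH3–Et eclipsed; 3.6 + 7.9 + 11.5 = 23.0 kJ/mol.
COOH at 180° (staggered): F–COOH gauche, OCH3–COOH gauche, OCH3–Et gauche; 2.4 + 3.5 + 4.1 = 10.0 kJ/mol.
COOH at 240° (eclipsed): H–Et eclipsed, F–H eclipsed, OCH3–COOH eclipsed; 6.2 + 4.8 + 11.7 = 22.7 kJ/mol.
COOH at 300° (staggered): F–Et gauche, OCH3–COOH gauche; 2.9 + 3.5 = 6.4 kJ/mol.
Max at 120° (23.0 kJ/mol), min at 300° (6.4 kJ/mol); barrier = 16.6 kJ/mol.

16.6 kJ/mol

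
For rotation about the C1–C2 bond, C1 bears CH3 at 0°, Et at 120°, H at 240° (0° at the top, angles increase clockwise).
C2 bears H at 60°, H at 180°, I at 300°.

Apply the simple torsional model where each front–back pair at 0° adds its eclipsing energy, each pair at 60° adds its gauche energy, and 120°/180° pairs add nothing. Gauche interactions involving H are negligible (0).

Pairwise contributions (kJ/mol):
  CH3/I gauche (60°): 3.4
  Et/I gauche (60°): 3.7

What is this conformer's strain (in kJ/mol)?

3.4 kJ/mol

This conformer (staggered): CH3–I gauche; 3.4 = 3.4 kJ/mol.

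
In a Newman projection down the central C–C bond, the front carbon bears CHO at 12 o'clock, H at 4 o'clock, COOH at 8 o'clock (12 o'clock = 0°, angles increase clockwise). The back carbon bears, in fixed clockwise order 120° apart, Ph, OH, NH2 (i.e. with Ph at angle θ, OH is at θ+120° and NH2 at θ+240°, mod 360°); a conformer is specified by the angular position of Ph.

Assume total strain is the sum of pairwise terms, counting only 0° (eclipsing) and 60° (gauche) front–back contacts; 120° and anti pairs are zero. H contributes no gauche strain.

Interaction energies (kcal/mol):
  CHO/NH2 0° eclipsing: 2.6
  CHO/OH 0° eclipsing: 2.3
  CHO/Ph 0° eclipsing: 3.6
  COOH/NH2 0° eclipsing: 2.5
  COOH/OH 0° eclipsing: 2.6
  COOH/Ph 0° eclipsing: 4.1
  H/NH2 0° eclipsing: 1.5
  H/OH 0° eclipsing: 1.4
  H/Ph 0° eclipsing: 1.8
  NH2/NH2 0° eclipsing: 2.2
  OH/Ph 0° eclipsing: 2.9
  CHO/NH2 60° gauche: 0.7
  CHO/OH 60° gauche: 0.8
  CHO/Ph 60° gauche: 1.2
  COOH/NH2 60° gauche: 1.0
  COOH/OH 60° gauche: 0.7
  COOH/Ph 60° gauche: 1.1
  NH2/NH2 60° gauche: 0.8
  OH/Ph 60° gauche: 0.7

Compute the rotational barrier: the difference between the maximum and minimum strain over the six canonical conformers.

Ph at 0° (eclipsed): CHO(0°)/Ph(0°) eclipsed 3.6; H(120°)/OH(120°) eclipsed 1.4; COOH(240°)/NH2(240°) eclipsed 2.5 → 7.5 kcal/mol.
Ph at 60° (staggered): CHO(0°)/Ph(60°) gauche 1.2; CHO(0°)/NH2(300°) gauche 0.7; COOH(240°)/OH(180°) gauche 0.7; COOH(240°)/NH2(300°) gauche 1.0 → 3.6 kcal/mol.
Ph at 120° (eclipsed): CHO(0°)/NH2(0°) eclipsed 2.6; H(120°)/Ph(120°) eclipsed 1.8; COOH(240°)/OH(240°) eclipsed 2.6 → 7.0 kcal/mol.
Ph at 180° (staggered): CHO(0°)/OH(300°) gauche 0.8; CHO(0°)/NH2(60°) gauche 0.7; COOH(240°)/Ph(180°) gauche 1.1; COOH(240°)/OH(300°) gauche 0.7 → 3.3 kcal/mol.
Ph at 240° (eclipsed): CHO(0°)/OH(0°) eclipsed 2.3; H(120°)/NH2(120°) eclipsed 1.5; COOH(240°)/Ph(240°) eclipsed 4.1 → 7.9 kcal/mol.
Ph at 300° (staggered): CHO(0°)/Ph(300°) gauche 1.2; CHO(0°)/OH(60°) gauche 0.8; COOH(240°)/Ph(300°) gauche 1.1; COOH(240°)/NH2(180°) gauche 1.0 → 4.1 kcal/mol.
Max at 240° (7.9 kcal/mol), min at 180° (3.3 kcal/mol); barrier = 4.6 kcal/mol.

4.6 kcal/mol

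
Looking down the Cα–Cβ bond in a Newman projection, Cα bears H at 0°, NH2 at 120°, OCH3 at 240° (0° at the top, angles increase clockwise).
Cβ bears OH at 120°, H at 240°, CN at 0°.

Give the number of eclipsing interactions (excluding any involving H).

1

Non-H eclipsing pairs: NH2(120°)/OH(120°) — 1 interaction.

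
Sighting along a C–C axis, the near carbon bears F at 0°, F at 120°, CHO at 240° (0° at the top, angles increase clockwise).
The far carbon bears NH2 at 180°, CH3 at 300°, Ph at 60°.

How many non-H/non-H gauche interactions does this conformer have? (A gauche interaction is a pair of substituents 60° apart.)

Non-H gauche pairs: F(0°)/CH3(300°); F(0°)/Ph(60°); F(120°)/NH2(180°); F(120°)/Ph(60°); CHO(240°)/NH2(180°); CHO(240°)/CH3(300°) — 6 interactions.

6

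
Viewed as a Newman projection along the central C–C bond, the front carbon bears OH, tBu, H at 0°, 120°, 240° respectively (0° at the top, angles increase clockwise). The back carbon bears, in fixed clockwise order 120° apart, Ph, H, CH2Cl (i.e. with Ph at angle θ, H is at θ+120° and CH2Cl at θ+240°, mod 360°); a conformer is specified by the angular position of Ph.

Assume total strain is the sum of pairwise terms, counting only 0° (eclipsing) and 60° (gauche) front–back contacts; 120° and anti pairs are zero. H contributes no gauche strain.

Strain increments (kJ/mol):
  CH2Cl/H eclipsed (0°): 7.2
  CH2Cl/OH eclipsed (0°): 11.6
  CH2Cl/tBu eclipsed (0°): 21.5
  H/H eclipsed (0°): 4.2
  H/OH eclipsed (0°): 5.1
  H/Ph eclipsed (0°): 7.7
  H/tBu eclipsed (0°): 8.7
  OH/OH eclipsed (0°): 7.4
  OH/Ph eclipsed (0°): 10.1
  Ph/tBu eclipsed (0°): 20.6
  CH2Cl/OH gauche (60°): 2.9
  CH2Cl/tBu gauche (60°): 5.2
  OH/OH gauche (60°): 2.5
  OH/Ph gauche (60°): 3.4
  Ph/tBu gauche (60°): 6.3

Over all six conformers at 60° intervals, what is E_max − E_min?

Ph at 0° (eclipsed): OH–Ph eclipsed, tBu–H eclipsed, H–CH2Cl eclipsed; 10.1 + 8.7 + 7.2 = 26.0 kJ/mol.
Ph at 60° (staggered): OH–Ph gauche, OH–CH2Cl gauche, tBu–Ph gauche; 3.4 + 2.9 + 6.3 = 12.6 kJ/mol.
Ph at 120° (eclipsed): OH–CH2Cl eclipsed, tBu–Ph eclipsed, H–H eclipsed; 11.6 + 20.6 + 4.2 = 36.4 kJ/mol.
Ph at 180° (staggered): OH–CH2Cl gauche, tBu–Ph gauche, tBu–CH2Cl gauche; 2.9 + 6.3 + 5.2 = 14.4 kJ/mol.
Ph at 240° (eclipsed): OH–H eclipsed, tBu–CH2Cl eclipsed, H–Ph eclipsed; 5.1 + 21.5 + 7.7 = 34.3 kJ/mol.
Ph at 300° (staggered): OH–Ph gauche, tBu–CH2Cl gauche; 3.4 + 5.2 = 8.6 kJ/mol.
Max at 120° (36.4 kJ/mol), min at 300° (8.6 kJ/mol); barrier = 27.8 kJ/mol.

27.8 kJ/mol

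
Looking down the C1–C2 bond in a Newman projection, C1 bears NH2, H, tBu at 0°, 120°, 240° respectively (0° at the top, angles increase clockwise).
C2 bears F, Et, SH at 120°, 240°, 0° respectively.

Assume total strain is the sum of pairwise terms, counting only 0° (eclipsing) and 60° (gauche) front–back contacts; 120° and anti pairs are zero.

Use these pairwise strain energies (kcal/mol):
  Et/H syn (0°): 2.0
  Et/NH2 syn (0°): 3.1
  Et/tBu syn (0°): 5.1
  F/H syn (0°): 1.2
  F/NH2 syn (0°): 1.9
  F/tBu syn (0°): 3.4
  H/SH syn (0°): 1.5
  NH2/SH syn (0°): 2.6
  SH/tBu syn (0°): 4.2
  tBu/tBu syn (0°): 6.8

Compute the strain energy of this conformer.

8.9 kcal/mol

This conformer (eclipsed): NH2–SH eclipsed, H–F eclipsed, tBu–Et eclipsed; 2.6 + 1.2 + 5.1 = 8.9 kcal/mol.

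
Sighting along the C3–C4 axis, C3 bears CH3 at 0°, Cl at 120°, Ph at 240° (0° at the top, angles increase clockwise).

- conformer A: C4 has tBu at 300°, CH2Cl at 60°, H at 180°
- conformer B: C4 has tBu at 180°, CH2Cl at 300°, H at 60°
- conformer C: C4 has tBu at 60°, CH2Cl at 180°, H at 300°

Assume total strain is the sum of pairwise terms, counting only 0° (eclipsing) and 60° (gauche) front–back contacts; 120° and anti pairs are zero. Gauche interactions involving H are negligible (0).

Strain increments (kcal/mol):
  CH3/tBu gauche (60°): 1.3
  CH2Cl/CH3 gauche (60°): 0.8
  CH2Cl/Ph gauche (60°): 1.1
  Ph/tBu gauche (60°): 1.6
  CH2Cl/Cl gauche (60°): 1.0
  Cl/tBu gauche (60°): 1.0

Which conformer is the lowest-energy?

A (staggered): CH3(0°)/tBu(300°) gauche 1.3; CH3(0°)/CH2Cl(60°) gauche 0.8; Cl(120°)/CH2Cl(60°) gauche 1.0; Ph(240°)/tBu(300°) gauche 1.6 → 4.7 kcal/mol.
B (staggered): CH3(0°)/CH2Cl(300°) gauche 0.8; Cl(120°)/tBu(180°) gauche 1.0; Ph(240°)/tBu(180°) gauche 1.6; Ph(240°)/CH2Cl(300°) gauche 1.1 → 4.5 kcal/mol.
C (staggered): CH3(0°)/tBu(60°) gauche 1.3; Cl(120°)/tBu(60°) gauche 1.0; Cl(120°)/CH2Cl(180°) gauche 1.0; Ph(240°)/CH2Cl(180°) gauche 1.1 → 4.4 kcal/mol.
C has the lowest total (4.4 kcal/mol).

C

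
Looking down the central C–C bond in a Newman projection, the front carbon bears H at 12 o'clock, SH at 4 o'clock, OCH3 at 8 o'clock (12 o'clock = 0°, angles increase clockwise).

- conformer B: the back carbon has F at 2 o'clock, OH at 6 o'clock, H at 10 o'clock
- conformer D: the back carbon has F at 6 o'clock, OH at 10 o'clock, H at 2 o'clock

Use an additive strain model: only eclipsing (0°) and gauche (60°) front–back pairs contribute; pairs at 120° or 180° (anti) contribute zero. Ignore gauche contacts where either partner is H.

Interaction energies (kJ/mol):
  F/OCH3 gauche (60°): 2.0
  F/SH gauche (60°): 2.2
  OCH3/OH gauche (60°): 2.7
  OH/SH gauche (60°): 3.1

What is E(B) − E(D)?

+1.1 kJ/mol

B is staggered. SH at 120° is gauche with F at 60° (2.2); SH at 120° is gauche with OH at 180° (3.1); OCH3 at 240° is gauche with OH at 180° (2.7). Total 8.0 kJ/mol.
D is staggered. SH at 120° is gauche with F at 180° (2.2); OCH3 at 240° is gauche with F at 180° (2.0); OCH3 at 240° is gauche with OH at 300° (2.7). Total 6.9 kJ/mol.
E(B) − E(D) = 8.0 − 6.9 = +1.1 kJ/mol.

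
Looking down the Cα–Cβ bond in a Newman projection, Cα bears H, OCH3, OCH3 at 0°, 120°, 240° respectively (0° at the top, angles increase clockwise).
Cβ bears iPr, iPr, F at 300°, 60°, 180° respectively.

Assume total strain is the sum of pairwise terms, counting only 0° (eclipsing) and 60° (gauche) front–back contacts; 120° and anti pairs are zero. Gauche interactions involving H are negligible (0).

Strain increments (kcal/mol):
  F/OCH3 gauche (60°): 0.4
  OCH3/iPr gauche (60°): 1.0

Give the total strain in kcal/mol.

2.8 kcal/mol

This conformer (staggered): OCH3(120°)/iPr(60°) gauche 1.0; OCH3(120°)/F(180°) gauche 0.4; OCH3(240°)/iPr(300°) gauche 1.0; OCH3(240°)/F(180°) gauche 0.4 → 2.8 kcal/mol.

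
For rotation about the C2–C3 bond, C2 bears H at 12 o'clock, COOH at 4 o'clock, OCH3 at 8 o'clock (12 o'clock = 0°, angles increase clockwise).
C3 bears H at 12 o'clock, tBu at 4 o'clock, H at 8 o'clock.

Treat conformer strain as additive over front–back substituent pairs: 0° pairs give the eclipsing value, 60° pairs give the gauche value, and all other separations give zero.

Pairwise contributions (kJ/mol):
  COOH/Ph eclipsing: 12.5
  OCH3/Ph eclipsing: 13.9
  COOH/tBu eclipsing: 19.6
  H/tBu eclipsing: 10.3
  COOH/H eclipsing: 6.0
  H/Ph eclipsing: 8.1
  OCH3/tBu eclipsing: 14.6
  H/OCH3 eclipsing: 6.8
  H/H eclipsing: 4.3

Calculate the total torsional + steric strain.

This conformer (eclipsed): H(0°)/H(0°) eclipsed 4.3; COOH(120°)/tBu(120°) eclipsed 19.6; OCH3(240°)/H(240°) eclipsed 6.8 → 30.7 kJ/mol.

30.7 kJ/mol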